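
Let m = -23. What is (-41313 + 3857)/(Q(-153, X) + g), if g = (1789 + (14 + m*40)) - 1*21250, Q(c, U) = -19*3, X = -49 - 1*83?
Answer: 4682/2553 ≈ 1.8339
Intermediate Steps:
X = -132 (X = -49 - 83 = -132)
Q(c, U) = -57
g = -20367 (g = (1789 + (14 - 23*40)) - 1*21250 = (1789 + (14 - 920)) - 21250 = (1789 - 906) - 21250 = 883 - 21250 = -20367)
(-41313 + 3857)/(Q(-153, X) + g) = (-41313 + 3857)/(-57 - 20367) = -37456/(-20424) = -37456*(-1/20424) = 4682/2553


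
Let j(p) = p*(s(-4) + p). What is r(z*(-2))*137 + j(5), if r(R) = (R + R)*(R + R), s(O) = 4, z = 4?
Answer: 35117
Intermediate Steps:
r(R) = 4*R² (r(R) = (2*R)*(2*R) = 4*R²)
j(p) = p*(4 + p)
r(z*(-2))*137 + j(5) = (4*(4*(-2))²)*137 + 5*(4 + 5) = (4*(-8)²)*137 + 5*9 = (4*64)*137 + 45 = 256*137 + 45 = 35072 + 45 = 35117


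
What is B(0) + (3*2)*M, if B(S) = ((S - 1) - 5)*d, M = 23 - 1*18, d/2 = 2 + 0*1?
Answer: 6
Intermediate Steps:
d = 4 (d = 2*(2 + 0*1) = 2*(2 + 0) = 2*2 = 4)
M = 5 (M = 23 - 18 = 5)
B(S) = -24 + 4*S (B(S) = ((S - 1) - 5)*4 = ((-1 + S) - 5)*4 = (-6 + S)*4 = -24 + 4*S)
B(0) + (3*2)*M = (-24 + 4*0) + (3*2)*5 = (-24 + 0) + 6*5 = -24 + 30 = 6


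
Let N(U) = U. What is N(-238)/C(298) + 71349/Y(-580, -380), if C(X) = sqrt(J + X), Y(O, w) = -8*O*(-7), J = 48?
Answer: -71349/32480 - 119*sqrt(346)/173 ≈ -14.992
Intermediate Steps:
Y(O, w) = 56*O
C(X) = sqrt(48 + X)
N(-238)/C(298) + 71349/Y(-580, -380) = -238/sqrt(48 + 298) + 71349/((56*(-580))) = -238*sqrt(346)/346 + 71349/(-32480) = -119*sqrt(346)/173 + 71349*(-1/32480) = -119*sqrt(346)/173 - 71349/32480 = -71349/32480 - 119*sqrt(346)/173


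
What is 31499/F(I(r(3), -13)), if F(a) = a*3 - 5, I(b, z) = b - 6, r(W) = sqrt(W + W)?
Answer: -724477/475 - 94497*sqrt(6)/475 ≈ -2012.5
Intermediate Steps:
r(W) = sqrt(2)*sqrt(W) (r(W) = sqrt(2*W) = sqrt(2)*sqrt(W))
I(b, z) = -6 + b
F(a) = -5 + 3*a (F(a) = 3*a - 5 = -5 + 3*a)
31499/F(I(r(3), -13)) = 31499/(-5 + 3*(-6 + sqrt(2)*sqrt(3))) = 31499/(-5 + 3*(-6 + sqrt(6))) = 31499/(-5 + (-18 + 3*sqrt(6))) = 31499/(-23 + 3*sqrt(6))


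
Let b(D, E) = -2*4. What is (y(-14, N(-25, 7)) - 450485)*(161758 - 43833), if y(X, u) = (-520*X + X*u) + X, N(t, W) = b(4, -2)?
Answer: -52253392975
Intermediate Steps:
b(D, E) = -8
N(t, W) = -8
y(X, u) = -519*X + X*u
(y(-14, N(-25, 7)) - 450485)*(161758 - 43833) = (-14*(-519 - 8) - 450485)*(161758 - 43833) = (-14*(-527) - 450485)*117925 = (7378 - 450485)*117925 = -443107*117925 = -52253392975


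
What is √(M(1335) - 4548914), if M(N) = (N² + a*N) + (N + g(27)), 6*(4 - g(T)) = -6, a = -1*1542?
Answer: 3*I*√535991 ≈ 2196.3*I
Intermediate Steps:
a = -1542
g(T) = 5 (g(T) = 4 - ⅙*(-6) = 4 + 1 = 5)
M(N) = 5 + N² - 1541*N (M(N) = (N² - 1542*N) + (N + 5) = (N² - 1542*N) + (5 + N) = 5 + N² - 1541*N)
√(M(1335) - 4548914) = √((5 + 1335² - 1541*1335) - 4548914) = √((5 + 1782225 - 2057235) - 4548914) = √(-275005 - 4548914) = √(-4823919) = 3*I*√535991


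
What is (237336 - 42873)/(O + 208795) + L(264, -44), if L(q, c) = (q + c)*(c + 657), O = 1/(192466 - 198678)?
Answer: 174919285933696/1297034539 ≈ 1.3486e+5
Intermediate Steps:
O = -1/6212 (O = 1/(-6212) = -1/6212 ≈ -0.00016098)
L(q, c) = (657 + c)*(c + q) (L(q, c) = (c + q)*(657 + c) = (657 + c)*(c + q))
(237336 - 42873)/(O + 208795) + L(264, -44) = (237336 - 42873)/(-1/6212 + 208795) + ((-44)² + 657*(-44) + 657*264 - 44*264) = 194463/(1297034539/6212) + (1936 - 28908 + 173448 - 11616) = 194463*(6212/1297034539) + 134860 = 1208004156/1297034539 + 134860 = 174919285933696/1297034539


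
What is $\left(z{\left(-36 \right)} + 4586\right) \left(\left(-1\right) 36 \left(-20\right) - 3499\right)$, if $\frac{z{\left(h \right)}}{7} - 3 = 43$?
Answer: $-13639332$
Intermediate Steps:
$z{\left(h \right)} = 322$ ($z{\left(h \right)} = 21 + 7 \cdot 43 = 21 + 301 = 322$)
$\left(z{\left(-36 \right)} + 4586\right) \left(\left(-1\right) 36 \left(-20\right) - 3499\right) = \left(322 + 4586\right) \left(\left(-1\right) 36 \left(-20\right) - 3499\right) = 4908 \left(\left(-36\right) \left(-20\right) - 3499\right) = 4908 \left(720 - 3499\right) = 4908 \left(-2779\right) = -13639332$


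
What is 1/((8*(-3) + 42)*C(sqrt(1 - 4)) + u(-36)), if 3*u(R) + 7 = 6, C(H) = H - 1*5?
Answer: -813/82189 - 162*I*sqrt(3)/82189 ≈ -0.0098918 - 0.003414*I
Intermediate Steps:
C(H) = -5 + H (C(H) = H - 5 = -5 + H)
u(R) = -1/3 (u(R) = -7/3 + (1/3)*6 = -7/3 + 2 = -1/3)
1/((8*(-3) + 42)*C(sqrt(1 - 4)) + u(-36)) = 1/((8*(-3) + 42)*(-5 + sqrt(1 - 4)) - 1/3) = 1/((-24 + 42)*(-5 + sqrt(-3)) - 1/3) = 1/(18*(-5 + I*sqrt(3)) - 1/3) = 1/((-90 + 18*I*sqrt(3)) - 1/3) = 1/(-271/3 + 18*I*sqrt(3))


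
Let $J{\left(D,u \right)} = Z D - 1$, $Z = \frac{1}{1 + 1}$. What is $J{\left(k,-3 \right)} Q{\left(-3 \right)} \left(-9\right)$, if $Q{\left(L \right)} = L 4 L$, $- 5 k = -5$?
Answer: $162$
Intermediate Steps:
$Z = \frac{1}{2} \approx 0.5$
$k = 1$ ($k = \left(- \frac{1}{5}\right) \left(-5\right) = 1$)
$J{\left(D,u \right)} = -1 + \frac{D}{2}$ ($J{\left(D,u \right)} = \frac{D}{2} - 1 = -1 + \frac{D}{2}$)
$Q{\left(L \right)} = 4 L^{2}$ ($Q{\left(L \right)} = 4 L L = 4 L^{2}$)
$J{\left(k,-3 \right)} Q{\left(-3 \right)} \left(-9\right) = \left(-1 + \frac{1}{2} \cdot 1\right) 4 \left(-3\right)^{2} \left(-9\right) = \left(-1 + \frac{1}{2}\right) 4 \cdot 9 \left(-9\right) = \left(- \frac{1}{2}\right) 36 \left(-9\right) = \left(-18\right) \left(-9\right) = 162$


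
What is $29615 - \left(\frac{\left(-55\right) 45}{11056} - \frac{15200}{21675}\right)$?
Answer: $\frac{283884990353}{9585552} \approx 29616.0$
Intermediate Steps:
$29615 - \left(\frac{\left(-55\right) 45}{11056} - \frac{15200}{21675}\right) = 29615 - \left(\left(-2475\right) \frac{1}{11056} - \frac{608}{867}\right) = 29615 - \left(- \frac{2475}{11056} - \frac{608}{867}\right) = 29615 - - \frac{8867873}{9585552} = 29615 + \frac{8867873}{9585552} = \frac{283884990353}{9585552}$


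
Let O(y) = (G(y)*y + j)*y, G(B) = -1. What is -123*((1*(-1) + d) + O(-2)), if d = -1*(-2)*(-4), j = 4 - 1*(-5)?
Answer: 3813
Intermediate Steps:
j = 9 (j = 4 + 5 = 9)
d = -8 (d = 2*(-4) = -8)
O(y) = y*(9 - y) (O(y) = (-y + 9)*y = (9 - y)*y = y*(9 - y))
-123*((1*(-1) + d) + O(-2)) = -123*((1*(-1) - 8) - 2*(9 - 1*(-2))) = -123*((-1 - 8) - 2*(9 + 2)) = -123*(-9 - 2*11) = -123*(-9 - 22) = -123*(-31) = 3813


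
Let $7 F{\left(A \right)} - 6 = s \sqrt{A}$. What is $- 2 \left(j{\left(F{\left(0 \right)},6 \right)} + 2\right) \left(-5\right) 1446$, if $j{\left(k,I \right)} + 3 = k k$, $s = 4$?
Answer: $- \frac{187980}{49} \approx -3836.3$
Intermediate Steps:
$F{\left(A \right)} = \frac{6}{7} + \frac{4 \sqrt{A}}{7}$
$j{\left(k,I \right)} = -3 + k^{2}$ ($j{\left(k,I \right)} = -3 + k k = -3 + k^{2}$)
$- 2 \left(j{\left(F{\left(0 \right)},6 \right)} + 2\right) \left(-5\right) 1446 = - 2 \left(\left(-3 + \left(\frac{6}{7} + \frac{4 \sqrt{0}}{7}\right)^{2}\right) + 2\right) \left(-5\right) 1446 = - 2 \left(\left(-3 + \left(\frac{6}{7} + \frac{4}{7} \cdot 0\right)^{2}\right) + 2\right) \left(-5\right) 1446 = - 2 \left(\left(-3 + \left(\frac{6}{7} + 0\right)^{2}\right) + 2\right) \left(-5\right) 1446 = - 2 \left(\left(-3 + \left(\frac{6}{7}\right)^{2}\right) + 2\right) \left(-5\right) 1446 = - 2 \left(\left(-3 + \frac{36}{49}\right) + 2\right) \left(-5\right) 1446 = - 2 \left(- \frac{111}{49} + 2\right) \left(-5\right) 1446 = - 2 \left(\left(- \frac{13}{49}\right) \left(-5\right)\right) 1446 = \left(-2\right) \frac{65}{49} \cdot 1446 = \left(- \frac{130}{49}\right) 1446 = - \frac{187980}{49}$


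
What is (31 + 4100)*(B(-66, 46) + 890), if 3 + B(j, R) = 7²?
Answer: 3866616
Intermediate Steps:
B(j, R) = 46 (B(j, R) = -3 + 7² = -3 + 49 = 46)
(31 + 4100)*(B(-66, 46) + 890) = (31 + 4100)*(46 + 890) = 4131*936 = 3866616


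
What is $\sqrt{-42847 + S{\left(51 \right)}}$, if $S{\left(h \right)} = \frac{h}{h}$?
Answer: $i \sqrt{42846} \approx 206.99 i$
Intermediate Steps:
$S{\left(h \right)} = 1$
$\sqrt{-42847 + S{\left(51 \right)}} = \sqrt{-42847 + 1} = \sqrt{-42846} = i \sqrt{42846}$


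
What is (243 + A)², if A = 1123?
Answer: 1865956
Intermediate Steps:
(243 + A)² = (243 + 1123)² = 1366² = 1865956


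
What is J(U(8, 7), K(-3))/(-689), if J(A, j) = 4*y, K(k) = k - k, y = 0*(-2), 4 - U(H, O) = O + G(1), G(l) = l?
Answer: 0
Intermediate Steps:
U(H, O) = 3 - O (U(H, O) = 4 - (O + 1) = 4 - (1 + O) = 4 + (-1 - O) = 3 - O)
y = 0
K(k) = 0
J(A, j) = 0 (J(A, j) = 4*0 = 0)
J(U(8, 7), K(-3))/(-689) = 0/(-689) = 0*(-1/689) = 0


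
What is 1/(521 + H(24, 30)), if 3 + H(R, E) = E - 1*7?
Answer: 1/541 ≈ 0.0018484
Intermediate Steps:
H(R, E) = -10 + E (H(R, E) = -3 + (E - 1*7) = -3 + (E - 7) = -3 + (-7 + E) = -10 + E)
1/(521 + H(24, 30)) = 1/(521 + (-10 + 30)) = 1/(521 + 20) = 1/541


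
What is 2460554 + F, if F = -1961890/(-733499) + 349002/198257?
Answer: 357817634015252350/145421311243 ≈ 2.4606e+6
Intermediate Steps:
F = 644951043728/145421311243 (F = -1961890*(-1/733499) + 349002*(1/198257) = 1961890/733499 + 349002/198257 = 644951043728/145421311243 ≈ 4.4351)
2460554 + F = 2460554 + 644951043728/145421311243 = 357817634015252350/145421311243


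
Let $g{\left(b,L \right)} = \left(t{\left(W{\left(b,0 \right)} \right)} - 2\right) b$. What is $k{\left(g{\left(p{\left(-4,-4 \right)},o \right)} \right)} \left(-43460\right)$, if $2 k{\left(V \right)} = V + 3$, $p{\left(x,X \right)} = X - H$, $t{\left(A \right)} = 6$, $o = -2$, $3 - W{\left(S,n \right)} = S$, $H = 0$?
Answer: $282490$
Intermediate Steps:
$W{\left(S,n \right)} = 3 - S$
$p{\left(x,X \right)} = X$ ($p{\left(x,X \right)} = X - 0 = X + 0 = X$)
$g{\left(b,L \right)} = 4 b$ ($g{\left(b,L \right)} = \left(6 - 2\right) b = 4 b$)
$k{\left(V \right)} = \frac{3}{2} + \frac{V}{2}$ ($k{\left(V \right)} = \frac{V + 3}{2} = \frac{3 + V}{2} = \frac{3}{2} + \frac{V}{2}$)
$k{\left(g{\left(p{\left(-4,-4 \right)},o \right)} \right)} \left(-43460\right) = \left(\frac{3}{2} + \frac{4 \left(-4\right)}{2}\right) \left(-43460\right) = \left(\frac{3}{2} + \frac{1}{2} \left(-16\right)\right) \left(-43460\right) = \left(\frac{3}{2} - 8\right) \left(-43460\right) = \left(- \frac{13}{2}\right) \left(-43460\right) = 282490$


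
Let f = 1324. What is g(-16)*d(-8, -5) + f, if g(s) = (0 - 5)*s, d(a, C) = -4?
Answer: 1004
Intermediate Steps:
g(s) = -5*s
g(-16)*d(-8, -5) + f = -5*(-16)*(-4) + 1324 = 80*(-4) + 1324 = -320 + 1324 = 1004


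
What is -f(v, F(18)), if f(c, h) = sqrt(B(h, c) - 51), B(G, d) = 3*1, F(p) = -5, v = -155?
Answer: -4*I*sqrt(3) ≈ -6.9282*I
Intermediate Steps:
B(G, d) = 3
f(c, h) = 4*I*sqrt(3) (f(c, h) = sqrt(3 - 51) = sqrt(-48) = 4*I*sqrt(3))
-f(v, F(18)) = -4*I*sqrt(3)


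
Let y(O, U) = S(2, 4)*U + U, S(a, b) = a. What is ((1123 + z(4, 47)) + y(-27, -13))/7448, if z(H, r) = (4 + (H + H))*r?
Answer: 206/931 ≈ 0.22127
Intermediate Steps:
z(H, r) = r*(4 + 2*H) (z(H, r) = (4 + 2*H)*r = r*(4 + 2*H))
y(O, U) = 3*U (y(O, U) = 2*U + U = 3*U)
((1123 + z(4, 47)) + y(-27, -13))/7448 = ((1123 + 2*47*(2 + 4)) + 3*(-13))/7448 = ((1123 + 2*47*6) - 39)*(1/7448) = ((1123 + 564) - 39)*(1/7448) = (1687 - 39)*(1/7448) = 1648*(1/7448) = 206/931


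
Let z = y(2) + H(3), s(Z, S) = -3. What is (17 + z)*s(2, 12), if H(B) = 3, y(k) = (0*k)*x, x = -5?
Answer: -60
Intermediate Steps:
y(k) = 0 (y(k) = (0*k)*(-5) = 0*(-5) = 0)
z = 3 (z = 0 + 3 = 3)
(17 + z)*s(2, 12) = (17 + 3)*(-3) = 20*(-3) = -60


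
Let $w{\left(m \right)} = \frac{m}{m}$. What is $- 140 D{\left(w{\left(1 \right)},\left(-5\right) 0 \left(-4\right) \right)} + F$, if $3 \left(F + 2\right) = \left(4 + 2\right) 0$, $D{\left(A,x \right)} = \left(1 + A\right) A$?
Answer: $-282$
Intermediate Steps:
$w{\left(m \right)} = 1$
$D{\left(A,x \right)} = A \left(1 + A\right)$
$F = -2$ ($F = -2 + \frac{\left(4 + 2\right) 0}{3} = -2 + \frac{6 \cdot 0}{3} = -2 + \frac{1}{3} \cdot 0 = -2 + 0 = -2$)
$- 140 D{\left(w{\left(1 \right)},\left(-5\right) 0 \left(-4\right) \right)} + F = - 140 \cdot 1 \left(1 + 1\right) - 2 = - 140 \cdot 1 \cdot 2 - 2 = \left(-140\right) 2 - 2 = -280 - 2 = -282$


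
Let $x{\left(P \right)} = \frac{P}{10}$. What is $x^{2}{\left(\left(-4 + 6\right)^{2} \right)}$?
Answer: $\frac{4}{25} \approx 0.16$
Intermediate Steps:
$x{\left(P \right)} = \frac{P}{10}$ ($x{\left(P \right)} = P \frac{1}{10} = \frac{P}{10}$)
$x^{2}{\left(\left(-4 + 6\right)^{2} \right)} = \left(\frac{\left(-4 + 6\right)^{2}}{10}\right)^{2} = \left(\frac{2^{2}}{10}\right)^{2} = \left(\frac{1}{10} \cdot 4\right)^{2} = \left(\frac{2}{5}\right)^{2} = \frac{4}{25}$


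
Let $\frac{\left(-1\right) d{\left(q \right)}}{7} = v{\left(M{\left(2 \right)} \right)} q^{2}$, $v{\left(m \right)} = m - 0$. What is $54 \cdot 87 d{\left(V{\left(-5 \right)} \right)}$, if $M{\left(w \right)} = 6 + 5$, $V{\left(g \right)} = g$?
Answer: $-9043650$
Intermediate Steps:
$M{\left(w \right)} = 11$
$v{\left(m \right)} = m$ ($v{\left(m \right)} = m + 0 = m$)
$d{\left(q \right)} = - 77 q^{2}$ ($d{\left(q \right)} = - 7 \cdot 11 q^{2} = - 77 q^{2}$)
$54 \cdot 87 d{\left(V{\left(-5 \right)} \right)} = 54 \cdot 87 \left(- 77 \left(-5\right)^{2}\right) = 4698 \left(\left(-77\right) 25\right) = 4698 \left(-1925\right) = -9043650$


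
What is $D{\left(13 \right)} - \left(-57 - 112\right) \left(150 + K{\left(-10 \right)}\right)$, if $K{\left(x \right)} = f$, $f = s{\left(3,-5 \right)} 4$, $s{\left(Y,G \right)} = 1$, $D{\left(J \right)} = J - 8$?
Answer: $26031$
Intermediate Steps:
$D{\left(J \right)} = -8 + J$
$f = 4$ ($f = 1 \cdot 4 = 4$)
$K{\left(x \right)} = 4$
$D{\left(13 \right)} - \left(-57 - 112\right) \left(150 + K{\left(-10 \right)}\right) = \left(-8 + 13\right) - \left(-57 - 112\right) \left(150 + 4\right) = 5 - \left(-169\right) 154 = 5 - -26026 = 5 + 26026 = 26031$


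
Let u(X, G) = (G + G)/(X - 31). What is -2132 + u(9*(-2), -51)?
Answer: -104366/49 ≈ -2129.9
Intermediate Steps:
u(X, G) = 2*G/(-31 + X) (u(X, G) = (2*G)/(-31 + X) = 2*G/(-31 + X))
-2132 + u(9*(-2), -51) = -2132 + 2*(-51)/(-31 + 9*(-2)) = -2132 + 2*(-51)/(-31 - 18) = -2132 + 2*(-51)/(-49) = -2132 + 2*(-51)*(-1/49) = -2132 + 102/49 = -104366/49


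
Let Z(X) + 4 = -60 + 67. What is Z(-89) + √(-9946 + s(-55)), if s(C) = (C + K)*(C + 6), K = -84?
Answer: 3 + I*√3135 ≈ 3.0 + 55.991*I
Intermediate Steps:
s(C) = (-84 + C)*(6 + C) (s(C) = (C - 84)*(C + 6) = (-84 + C)*(6 + C))
Z(X) = 3 (Z(X) = -4 + (-60 + 67) = -4 + 7 = 3)
Z(-89) + √(-9946 + s(-55)) = 3 + √(-9946 + (-504 + (-55)² - 78*(-55))) = 3 + √(-9946 + (-504 + 3025 + 4290)) = 3 + √(-9946 + 6811) = 3 + √(-3135) = 3 + I*√3135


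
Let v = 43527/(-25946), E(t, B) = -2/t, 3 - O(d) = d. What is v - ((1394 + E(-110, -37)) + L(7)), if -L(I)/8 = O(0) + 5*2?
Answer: -1843288631/1427030 ≈ -1291.7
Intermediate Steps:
O(d) = 3 - d
L(I) = -104 (L(I) = -8*((3 - 1*0) + 5*2) = -8*((3 + 0) + 10) = -8*(3 + 10) = -8*13 = -104)
E(t, B) = -2/t
v = -43527/25946 (v = 43527*(-1/25946) = -43527/25946 ≈ -1.6776)
v - ((1394 + E(-110, -37)) + L(7)) = -43527/25946 - ((1394 - 2/(-110)) - 104) = -43527/25946 - ((1394 - 2*(-1/110)) - 104) = -43527/25946 - ((1394 + 1/55) - 104) = -43527/25946 - (76671/55 - 104) = -43527/25946 - 1*70951/55 = -43527/25946 - 70951/55 = -1843288631/1427030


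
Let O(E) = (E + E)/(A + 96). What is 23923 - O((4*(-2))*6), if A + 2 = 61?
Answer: 3708161/155 ≈ 23924.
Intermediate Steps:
A = 59 (A = -2 + 61 = 59)
O(E) = 2*E/155 (O(E) = (E + E)/(59 + 96) = (2*E)/155 = (2*E)*(1/155) = 2*E/155)
23923 - O((4*(-2))*6) = 23923 - 2*(4*(-2))*6/155 = 23923 - 2*(-8*6)/155 = 23923 - 2*(-48)/155 = 23923 - 1*(-96/155) = 23923 + 96/155 = 3708161/155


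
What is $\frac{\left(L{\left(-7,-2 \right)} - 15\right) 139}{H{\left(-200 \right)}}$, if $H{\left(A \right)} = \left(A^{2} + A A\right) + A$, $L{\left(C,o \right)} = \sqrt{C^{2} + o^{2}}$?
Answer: $- \frac{139}{5320} + \frac{139 \sqrt{53}}{79800} \approx -0.013447$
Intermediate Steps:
$H{\left(A \right)} = A + 2 A^{2}$ ($H{\left(A \right)} = \left(A^{2} + A^{2}\right) + A = 2 A^{2} + A = A + 2 A^{2}$)
$\frac{\left(L{\left(-7,-2 \right)} - 15\right) 139}{H{\left(-200 \right)}} = \frac{\left(\sqrt{\left(-7\right)^{2} + \left(-2\right)^{2}} - 15\right) 139}{\left(-200\right) \left(1 + 2 \left(-200\right)\right)} = \frac{\left(\sqrt{49 + 4} - 15\right) 139}{\left(-200\right) \left(1 - 400\right)} = \frac{\left(\sqrt{53} - 15\right) 139}{\left(-200\right) \left(-399\right)} = \frac{\left(-15 + \sqrt{53}\right) 139}{79800} = \left(-2085 + 139 \sqrt{53}\right) \frac{1}{79800} = - \frac{139}{5320} + \frac{139 \sqrt{53}}{79800}$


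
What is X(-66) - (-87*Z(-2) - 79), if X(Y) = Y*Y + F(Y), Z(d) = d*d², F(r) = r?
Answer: 3673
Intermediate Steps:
Z(d) = d³
X(Y) = Y + Y² (X(Y) = Y*Y + Y = Y² + Y = Y + Y²)
X(-66) - (-87*Z(-2) - 79) = -66*(1 - 66) - (-87*(-2)³ - 79) = -66*(-65) - (-87*(-8) - 79) = 4290 - (696 - 79) = 4290 - 1*617 = 4290 - 617 = 3673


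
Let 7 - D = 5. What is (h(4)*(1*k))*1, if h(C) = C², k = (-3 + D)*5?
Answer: -80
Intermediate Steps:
D = 2 (D = 7 - 1*5 = 7 - 5 = 2)
k = -5 (k = (-3 + 2)*5 = -1*5 = -5)
(h(4)*(1*k))*1 = (4²*(1*(-5)))*1 = (16*(-5))*1 = -80*1 = -80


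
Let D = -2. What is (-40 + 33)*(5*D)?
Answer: 70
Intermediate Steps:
(-40 + 33)*(5*D) = (-40 + 33)*(5*(-2)) = -7*(-10) = 70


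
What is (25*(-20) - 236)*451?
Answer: -331936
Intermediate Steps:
(25*(-20) - 236)*451 = (-500 - 236)*451 = -736*451 = -331936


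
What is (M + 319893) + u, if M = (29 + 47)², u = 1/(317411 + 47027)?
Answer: 118686159023/364438 ≈ 3.2567e+5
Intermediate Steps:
u = 1/364438 ≈ 2.7439e-6
M = 5776 (M = 76² = 5776)
(M + 319893) + u = (5776 + 319893) + 1/364438 = 325669 + 1/364438 = 118686159023/364438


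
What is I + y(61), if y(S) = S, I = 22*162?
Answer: 3625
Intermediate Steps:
I = 3564
I + y(61) = 3564 + 61 = 3625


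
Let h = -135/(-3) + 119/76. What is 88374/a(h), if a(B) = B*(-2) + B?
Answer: -6716424/3539 ≈ -1897.8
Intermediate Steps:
h = 3539/76 (h = -135*(-⅓) + 119*(1/76) = 45 + 119/76 = 3539/76 ≈ 46.566)
a(B) = -B (a(B) = -2*B + B = -B)
88374/a(h) = 88374/((-1*3539/76)) = 88374/(-3539/76) = 88374*(-76/3539) = -6716424/3539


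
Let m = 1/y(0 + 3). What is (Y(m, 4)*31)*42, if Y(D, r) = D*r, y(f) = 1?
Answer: 5208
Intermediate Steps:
m = 1 (m = 1/1 = 1)
(Y(m, 4)*31)*42 = ((1*4)*31)*42 = (4*31)*42 = 124*42 = 5208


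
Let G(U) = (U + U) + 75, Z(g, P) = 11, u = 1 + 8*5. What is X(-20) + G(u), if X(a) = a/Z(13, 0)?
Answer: 1707/11 ≈ 155.18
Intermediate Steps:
u = 41 (u = 1 + 40 = 41)
X(a) = a/11
G(U) = 75 + 2*U (G(U) = 2*U + 75 = 75 + 2*U)
X(-20) + G(u) = (1/11)*(-20) + (75 + 2*41) = -20/11 + (75 + 82) = -20/11 + 157 = 1707/11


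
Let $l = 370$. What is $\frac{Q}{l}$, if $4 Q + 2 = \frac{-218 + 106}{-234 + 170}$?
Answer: $- \frac{1}{5920} \approx -0.00016892$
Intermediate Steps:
$Q = - \frac{1}{16}$ ($Q = - \frac{1}{2} + \frac{\left(-218 + 106\right) \frac{1}{-234 + 170}}{4} = - \frac{1}{2} + \frac{\left(-112\right) \frac{1}{-64}}{4} = - \frac{1}{2} + \frac{\left(-112\right) \left(- \frac{1}{64}\right)}{4} = - \frac{1}{2} + \frac{1}{4} \cdot \frac{7}{4} = - \frac{1}{2} + \frac{7}{16} = - \frac{1}{16} \approx -0.0625$)
$\frac{Q}{l} = - \frac{1}{16 \cdot 370} = \left(- \frac{1}{16}\right) \frac{1}{370} = - \frac{1}{5920}$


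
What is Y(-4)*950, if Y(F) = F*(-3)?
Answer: 11400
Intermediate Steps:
Y(F) = -3*F
Y(-4)*950 = -3*(-4)*950 = 12*950 = 11400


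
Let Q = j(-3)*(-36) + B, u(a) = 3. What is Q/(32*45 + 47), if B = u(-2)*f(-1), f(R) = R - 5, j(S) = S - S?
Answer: -18/1487 ≈ -0.012105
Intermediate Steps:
j(S) = 0
f(R) = -5 + R
B = -18 (B = 3*(-5 - 1) = 3*(-6) = -18)
Q = -18 (Q = 0*(-36) - 18 = 0 - 18 = -18)
Q/(32*45 + 47) = -18/(32*45 + 47) = -18/(1440 + 47) = -18/1487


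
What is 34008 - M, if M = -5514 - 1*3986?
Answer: 43508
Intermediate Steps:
M = -9500 (M = -5514 - 3986 = -9500)
34008 - M = 34008 - 1*(-9500) = 34008 + 9500 = 43508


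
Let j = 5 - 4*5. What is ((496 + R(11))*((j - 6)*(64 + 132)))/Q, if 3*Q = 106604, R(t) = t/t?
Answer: -1534239/26651 ≈ -57.568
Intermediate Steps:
R(t) = 1
j = -15 (j = 5 - 20 = -15)
Q = 106604/3 (Q = (1/3)*106604 = 106604/3 ≈ 35535.)
((496 + R(11))*((j - 6)*(64 + 132)))/Q = ((496 + 1)*((-15 - 6)*(64 + 132)))/(106604/3) = (497*(-21*196))*(3/106604) = (497*(-4116))*(3/106604) = -2045652*3/106604 = -1534239/26651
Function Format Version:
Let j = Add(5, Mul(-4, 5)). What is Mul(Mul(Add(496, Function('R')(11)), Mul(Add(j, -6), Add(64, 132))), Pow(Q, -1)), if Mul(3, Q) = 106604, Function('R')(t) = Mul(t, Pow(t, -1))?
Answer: Rational(-1534239, 26651) ≈ -57.568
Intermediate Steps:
Function('R')(t) = 1
j = -15 (j = Add(5, -20) = -15)
Q = Rational(106604, 3) (Q = Mul(Rational(1, 3), 106604) = Rational(106604, 3) ≈ 35535.)
Mul(Mul(Add(496, Function('R')(11)), Mul(Add(j, -6), Add(64, 132))), Pow(Q, -1)) = Mul(Mul(Add(496, 1), Mul(Add(-15, -6), Add(64, 132))), Pow(Rational(106604, 3), -1)) = Mul(Mul(497, Mul(-21, 196)), Rational(3, 106604)) = Mul(Mul(497, -4116), Rational(3, 106604)) = Mul(-2045652, Rational(3, 106604)) = Rational(-1534239, 26651)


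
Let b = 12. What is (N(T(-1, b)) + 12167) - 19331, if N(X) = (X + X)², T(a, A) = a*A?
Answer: -6588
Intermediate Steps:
T(a, A) = A*a
N(X) = 4*X² (N(X) = (2*X)² = 4*X²)
(N(T(-1, b)) + 12167) - 19331 = (4*(12*(-1))² + 12167) - 19331 = (4*(-12)² + 12167) - 19331 = (4*144 + 12167) - 19331 = (576 + 12167) - 19331 = 12743 - 19331 = -6588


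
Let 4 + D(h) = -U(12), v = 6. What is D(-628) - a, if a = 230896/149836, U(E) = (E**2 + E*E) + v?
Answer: -11220506/37459 ≈ -299.54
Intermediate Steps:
U(E) = 6 + 2*E**2 (U(E) = (E**2 + E*E) + 6 = (E**2 + E**2) + 6 = 2*E**2 + 6 = 6 + 2*E**2)
D(h) = -298 (D(h) = -4 - (6 + 2*12**2) = -4 - (6 + 2*144) = -4 - (6 + 288) = -4 - 1*294 = -4 - 294 = -298)
a = 57724/37459 (a = 230896*(1/149836) = 57724/37459 ≈ 1.5410)
D(-628) - a = -298 - 1*57724/37459 = -298 - 57724/37459 = -11220506/37459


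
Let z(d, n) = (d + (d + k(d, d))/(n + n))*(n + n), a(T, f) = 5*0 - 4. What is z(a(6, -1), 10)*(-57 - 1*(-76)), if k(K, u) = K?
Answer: -1672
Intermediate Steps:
a(T, f) = -4 (a(T, f) = 0 - 4 = -4)
z(d, n) = 2*n*(d + d/n) (z(d, n) = (d + (d + d)/(n + n))*(n + n) = (d + (2*d)/((2*n)))*(2*n) = (d + (2*d)*(1/(2*n)))*(2*n) = (d + d/n)*(2*n) = 2*n*(d + d/n))
z(a(6, -1), 10)*(-57 - 1*(-76)) = (2*(-4)*(1 + 10))*(-57 - 1*(-76)) = (2*(-4)*11)*(-57 + 76) = -88*19 = -1672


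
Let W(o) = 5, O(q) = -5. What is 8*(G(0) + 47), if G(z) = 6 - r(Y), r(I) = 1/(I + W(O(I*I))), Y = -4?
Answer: 416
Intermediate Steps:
r(I) = 1/(5 + I) (r(I) = 1/(I + 5) = 1/(5 + I))
G(z) = 5 (G(z) = 6 - 1/(5 - 4) = 6 - 1/1 = 6 - 1*1 = 6 - 1 = 5)
8*(G(0) + 47) = 8*(5 + 47) = 8*52 = 416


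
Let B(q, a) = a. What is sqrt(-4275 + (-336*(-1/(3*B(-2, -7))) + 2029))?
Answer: I*sqrt(2262) ≈ 47.56*I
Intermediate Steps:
sqrt(-4275 + (-336*(-1/(3*B(-2, -7))) + 2029)) = sqrt(-4275 + (-336/((-7*(-3))) + 2029)) = sqrt(-4275 + (-336/21 + 2029)) = sqrt(-4275 + (-336*1/21 + 2029)) = sqrt(-4275 + (-16 + 2029)) = sqrt(-4275 + 2013) = sqrt(-2262) = I*sqrt(2262)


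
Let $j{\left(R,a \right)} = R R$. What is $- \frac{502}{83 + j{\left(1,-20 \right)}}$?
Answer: $- \frac{251}{42} \approx -5.9762$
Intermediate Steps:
$j{\left(R,a \right)} = R^{2}$
$- \frac{502}{83 + j{\left(1,-20 \right)}} = - \frac{502}{83 + 1^{2}} = - \frac{502}{83 + 1} = - \frac{502}{84} = \left(-502\right) \frac{1}{84} = - \frac{251}{42}$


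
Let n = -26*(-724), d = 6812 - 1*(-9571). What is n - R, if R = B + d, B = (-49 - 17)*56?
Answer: 6137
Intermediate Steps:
d = 16383 (d = 6812 + 9571 = 16383)
n = 18824
B = -3696 (B = -66*56 = -3696)
R = 12687 (R = -3696 + 16383 = 12687)
n - R = 18824 - 1*12687 = 18824 - 12687 = 6137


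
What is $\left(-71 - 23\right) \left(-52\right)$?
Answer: $4888$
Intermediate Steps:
$\left(-71 - 23\right) \left(-52\right) = \left(-94\right) \left(-52\right) = 4888$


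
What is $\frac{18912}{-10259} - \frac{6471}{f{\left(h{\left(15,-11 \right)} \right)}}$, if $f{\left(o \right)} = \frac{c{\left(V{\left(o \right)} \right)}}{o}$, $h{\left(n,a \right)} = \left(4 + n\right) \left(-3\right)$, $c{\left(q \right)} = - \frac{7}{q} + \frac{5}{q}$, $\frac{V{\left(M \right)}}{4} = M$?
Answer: $\frac{431376137610}{10259} \approx 4.2049 \cdot 10^{7}$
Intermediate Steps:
$V{\left(M \right)} = 4 M$
$c{\left(q \right)} = - \frac{2}{q}$
$h{\left(n,a \right)} = -12 - 3 n$
$f{\left(o \right)} = - \frac{1}{2 o^{2}}$ ($f{\left(o \right)} = \frac{\left(-2\right) \frac{1}{4 o}}{o} = \frac{\left(- \frac{1}{2}\right) \frac{1}{o}}{o} = - \frac{1}{2 o^{2}}$)
$\frac{18912}{-10259} - \frac{6471}{f{\left(h{\left(15,-11 \right)} \right)}} = \frac{18912}{-10259} - \frac{6471}{\left(- \frac{1}{2}\right) \frac{1}{\left(-12 - 45\right)^{2}}} = 18912 \left(- \frac{1}{10259}\right) - \frac{6471}{\left(- \frac{1}{2}\right) \frac{1}{\left(-12 - 45\right)^{2}}} = - \frac{18912}{10259} - \frac{6471}{\left(- \frac{1}{2}\right) \frac{1}{3249}} = - \frac{18912}{10259} - \frac{6471}{- \frac{1}{6498}} = - \frac{18912}{10259} - -42048558 = - \frac{18912}{10259} + 42048558 = \frac{431376137610}{10259}$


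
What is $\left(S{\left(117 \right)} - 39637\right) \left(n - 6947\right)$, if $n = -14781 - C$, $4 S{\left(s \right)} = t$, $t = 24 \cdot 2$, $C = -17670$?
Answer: $160798250$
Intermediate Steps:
$t = 48$
$S{\left(s \right)} = 12$ ($S{\left(s \right)} = \frac{1}{4} \cdot 48 = 12$)
$n = 2889$ ($n = -14781 - -17670 = -14781 + 17670 = 2889$)
$\left(S{\left(117 \right)} - 39637\right) \left(n - 6947\right) = \left(12 - 39637\right) \left(2889 - 6947\right) = \left(-39625\right) \left(-4058\right) = 160798250$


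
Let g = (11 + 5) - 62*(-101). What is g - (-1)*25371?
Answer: 31649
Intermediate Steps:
g = 6278 (g = 16 + 6262 = 6278)
g - (-1)*25371 = 6278 - (-1)*25371 = 6278 - 1*(-25371) = 6278 + 25371 = 31649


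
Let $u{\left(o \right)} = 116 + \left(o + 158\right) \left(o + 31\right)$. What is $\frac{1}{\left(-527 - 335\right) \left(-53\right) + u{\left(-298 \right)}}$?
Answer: $\frac{1}{83182} \approx 1.2022 \cdot 10^{-5}$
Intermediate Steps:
$u{\left(o \right)} = 116 + \left(31 + o\right) \left(158 + o\right)$ ($u{\left(o \right)} = 116 + \left(158 + o\right) \left(31 + o\right) = 116 + \left(31 + o\right) \left(158 + o\right)$)
$\frac{1}{\left(-527 - 335\right) \left(-53\right) + u{\left(-298 \right)}} = \frac{1}{\left(-527 - 335\right) \left(-53\right) + \left(5014 + \left(-298\right)^{2} + 189 \left(-298\right)\right)} = \frac{1}{\left(-527 - 335\right) \left(-53\right) + \left(5014 + 88804 - 56322\right)} = \frac{1}{\left(-862\right) \left(-53\right) + 37496} = \frac{1}{45686 + 37496} = \frac{1}{83182}$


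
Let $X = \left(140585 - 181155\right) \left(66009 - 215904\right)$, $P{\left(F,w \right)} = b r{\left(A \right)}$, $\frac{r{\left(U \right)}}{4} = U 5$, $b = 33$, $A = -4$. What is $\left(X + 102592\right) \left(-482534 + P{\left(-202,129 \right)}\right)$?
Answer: $-2950509383507108$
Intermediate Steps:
$r{\left(U \right)} = 20 U$ ($r{\left(U \right)} = 4 U 5 = 4 \cdot 5 U = 20 U$)
$P{\left(F,w \right)} = -2640$ ($P{\left(F,w \right)} = 33 \cdot 20 \left(-4\right) = 33 \left(-80\right) = -2640$)
$X = 6081240150$ ($X = \left(-40570\right) \left(-149895\right) = 6081240150$)
$\left(X + 102592\right) \left(-482534 + P{\left(-202,129 \right)}\right) = \left(6081240150 + 102592\right) \left(-482534 - 2640\right) = 6081342742 \left(-485174\right) = -2950509383507108$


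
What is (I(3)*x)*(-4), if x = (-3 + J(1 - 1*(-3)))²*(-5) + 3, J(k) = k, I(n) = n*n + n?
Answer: 96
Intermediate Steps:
I(n) = n + n² (I(n) = n² + n = n + n²)
x = -2 (x = (-3 + (1 - 1*(-3)))²*(-5) + 3 = (-3 + (1 + 3))²*(-5) + 3 = (-3 + 4)²*(-5) + 3 = 1²*(-5) + 3 = 1*(-5) + 3 = -5 + 3 = -2)
(I(3)*x)*(-4) = ((3*(1 + 3))*(-2))*(-4) = ((3*4)*(-2))*(-4) = (12*(-2))*(-4) = -24*(-4) = 96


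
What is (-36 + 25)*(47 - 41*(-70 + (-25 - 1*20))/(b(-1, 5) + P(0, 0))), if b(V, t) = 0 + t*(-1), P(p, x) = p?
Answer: 9856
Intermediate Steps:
b(V, t) = -t (b(V, t) = 0 - t = -t)
(-36 + 25)*(47 - 41*(-70 + (-25 - 1*20))/(b(-1, 5) + P(0, 0))) = (-36 + 25)*(47 - 41*(-70 + (-25 - 1*20))/(-1*5 + 0)) = -11*(47 - 41*(-70 + (-25 - 20))/(-5 + 0)) = -11*(47 - 41/((-5/(-70 - 45)))) = -11*(47 - 41/((-5/(-115)))) = -11*(47 - 41/((-5*(-1/115)))) = -11*(47 - 41/1/23) = -11*(47 - 41*23) = -11*(47 - 943) = -11*(-896) = 9856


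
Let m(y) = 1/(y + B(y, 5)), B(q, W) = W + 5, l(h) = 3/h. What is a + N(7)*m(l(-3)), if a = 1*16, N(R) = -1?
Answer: 143/9 ≈ 15.889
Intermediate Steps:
B(q, W) = 5 + W
m(y) = 1/(10 + y) (m(y) = 1/(y + (5 + 5)) = 1/(y + 10) = 1/(10 + y))
a = 16
a + N(7)*m(l(-3)) = 16 - 1/(10 + 3/(-3)) = 16 - 1/(10 + 3*(-⅓)) = 16 - 1/(10 - 1) = 16 - 1/9 = 16 - 1*⅑ = 16 - ⅑ = 143/9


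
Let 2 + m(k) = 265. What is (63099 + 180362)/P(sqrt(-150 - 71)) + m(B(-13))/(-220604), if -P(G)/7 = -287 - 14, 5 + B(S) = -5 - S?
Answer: 53707916303/464812628 ≈ 115.55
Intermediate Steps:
B(S) = -10 - S (B(S) = -5 + (-5 - S) = -10 - S)
m(k) = 263 (m(k) = -2 + 265 = 263)
P(G) = 2107 (P(G) = -7*(-287 - 14) = -7*(-301) = 2107)
(63099 + 180362)/P(sqrt(-150 - 71)) + m(B(-13))/(-220604) = (63099 + 180362)/2107 + 263/(-220604) = 243461*(1/2107) + 263*(-1/220604) = 243461/2107 - 263/220604 = 53707916303/464812628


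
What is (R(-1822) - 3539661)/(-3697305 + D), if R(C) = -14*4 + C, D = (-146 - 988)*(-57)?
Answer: 1180513/1210889 ≈ 0.97491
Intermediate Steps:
D = 64638 (D = -1134*(-57) = 64638)
R(C) = -56 + C
(R(-1822) - 3539661)/(-3697305 + D) = ((-56 - 1822) - 3539661)/(-3697305 + 64638) = (-1878 - 3539661)/(-3632667) = -3541539*(-1/3632667) = 1180513/1210889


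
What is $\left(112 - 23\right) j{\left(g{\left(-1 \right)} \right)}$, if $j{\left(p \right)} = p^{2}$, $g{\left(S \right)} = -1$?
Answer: $89$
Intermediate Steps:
$\left(112 - 23\right) j{\left(g{\left(-1 \right)} \right)} = \left(112 - 23\right) \left(-1\right)^{2} = 89 \cdot 1 = 89$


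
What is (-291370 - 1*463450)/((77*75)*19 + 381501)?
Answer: -377410/245613 ≈ -1.5366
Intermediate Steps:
(-291370 - 1*463450)/((77*75)*19 + 381501) = (-291370 - 463450)/(5775*19 + 381501) = -754820/(109725 + 381501) = -754820/491226 = -754820*1/491226 = -377410/245613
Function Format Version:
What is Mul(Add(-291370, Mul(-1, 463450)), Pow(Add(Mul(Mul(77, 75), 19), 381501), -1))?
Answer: Rational(-377410, 245613) ≈ -1.5366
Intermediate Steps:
Mul(Add(-291370, Mul(-1, 463450)), Pow(Add(Mul(Mul(77, 75), 19), 381501), -1)) = Mul(Add(-291370, -463450), Pow(Add(Mul(5775, 19), 381501), -1)) = Mul(-754820, Pow(Add(109725, 381501), -1)) = Mul(-754820, Pow(491226, -1)) = Mul(-754820, Rational(1, 491226)) = Rational(-377410, 245613)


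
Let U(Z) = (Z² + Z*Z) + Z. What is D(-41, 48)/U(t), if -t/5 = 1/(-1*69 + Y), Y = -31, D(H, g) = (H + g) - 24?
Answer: -3400/11 ≈ -309.09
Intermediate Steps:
D(H, g) = -24 + H + g
t = 1/20 (t = -5/(-1*69 - 31) = -5/(-69 - 31) = -5/(-100) = -5*(-1/100) = 1/20 ≈ 0.050000)
U(Z) = Z + 2*Z² (U(Z) = (Z² + Z²) + Z = 2*Z² + Z = Z + 2*Z²)
D(-41, 48)/U(t) = (-24 - 41 + 48)/(((1 + 2*(1/20))/20)) = -17*20/(1 + ⅒) = -17/((1/20)*(11/10)) = -17/11/200 = -17*200/11 = -3400/11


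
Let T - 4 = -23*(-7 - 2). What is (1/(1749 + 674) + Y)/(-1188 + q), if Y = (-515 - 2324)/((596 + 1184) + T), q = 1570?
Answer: -3438453/921420863 ≈ -0.0037317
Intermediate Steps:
T = 211 (T = 4 - 23*(-7 - 2) = 4 - 23*(-9) = 4 + 207 = 211)
Y = -2839/1991 (Y = (-515 - 2324)/((596 + 1184) + 211) = -2839/(1780 + 211) = -2839/1991 ≈ -1.4259)
(1/(1749 + 674) + Y)/(-1188 + q) = (1/(1749 + 674) - 2839/1991)/(-1188 + 1570) = (1/2423 - 2839/1991)/382 = (1/2423 - 2839/1991)*(1/382) = -6876906/4824193*1/382 = -3438453/921420863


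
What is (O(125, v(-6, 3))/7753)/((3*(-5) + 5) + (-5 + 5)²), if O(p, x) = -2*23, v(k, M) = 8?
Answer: 23/38765 ≈ 0.00059332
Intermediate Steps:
O(p, x) = -46
(O(125, v(-6, 3))/7753)/((3*(-5) + 5) + (-5 + 5)²) = (-46/7753)/((3*(-5) + 5) + (-5 + 5)²) = (-46*1/7753)/((-15 + 5) + 0²) = -46/(7753*(-10 + 0)) = -46/7753/(-10) = -46/7753*(-⅒) = 23/38765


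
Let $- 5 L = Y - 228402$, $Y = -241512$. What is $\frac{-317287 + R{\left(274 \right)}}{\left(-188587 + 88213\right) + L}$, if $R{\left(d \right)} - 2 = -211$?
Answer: $\frac{132290}{2663} \approx 49.677$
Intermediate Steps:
$R{\left(d \right)} = -209$ ($R{\left(d \right)} = 2 - 211 = -209$)
$L = \frac{469914}{5}$ ($L = - \frac{-241512 - 228402}{5} = \left(- \frac{1}{5}\right) \left(-469914\right) = \frac{469914}{5} \approx 93983.0$)
$\frac{-317287 + R{\left(274 \right)}}{\left(-188587 + 88213\right) + L} = \frac{-317287 - 209}{\left(-188587 + 88213\right) + \frac{469914}{5}} = - \frac{317496}{-100374 + \frac{469914}{5}} = - \frac{317496}{- \frac{31956}{5}} = \left(-317496\right) \left(- \frac{5}{31956}\right) = \frac{132290}{2663}$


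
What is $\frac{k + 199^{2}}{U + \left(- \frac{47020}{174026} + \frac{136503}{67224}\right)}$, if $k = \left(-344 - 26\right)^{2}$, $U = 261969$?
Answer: $\frac{344139408943304}{510787262608009} \approx 0.67374$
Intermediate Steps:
$k = 136900$ ($k = \left(-370\right)^{2} = 136900$)
$\frac{k + 199^{2}}{U + \left(- \frac{47020}{174026} + \frac{136503}{67224}\right)} = \frac{136900 + 199^{2}}{261969 + \left(- \frac{47020}{174026} + \frac{136503}{67224}\right)} = \frac{136900 + 39601}{261969 + \left(\left(-47020\right) \frac{1}{174026} + 136503 \cdot \frac{1}{67224}\right)} = \frac{176501}{261969 + \left(- \frac{23510}{87013} + \frac{45501}{22408}\right)} = \frac{176501}{261969 + \frac{3432366433}{1949787304}} = \frac{176501}{\frac{510787262608009}{1949787304}} = 176501 \cdot \frac{1949787304}{510787262608009} = \frac{344139408943304}{510787262608009}$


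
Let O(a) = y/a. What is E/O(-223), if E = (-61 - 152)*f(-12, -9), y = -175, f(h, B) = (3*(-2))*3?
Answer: 854982/175 ≈ 4885.6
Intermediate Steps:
f(h, B) = -18 (f(h, B) = -6*3 = -18)
O(a) = -175/a
E = 3834 (E = (-61 - 152)*(-18) = -213*(-18) = 3834)
E/O(-223) = 3834/((-175/(-223))) = 3834/((-175*(-1/223))) = 3834/(175/223) = 3834*(223/175) = 854982/175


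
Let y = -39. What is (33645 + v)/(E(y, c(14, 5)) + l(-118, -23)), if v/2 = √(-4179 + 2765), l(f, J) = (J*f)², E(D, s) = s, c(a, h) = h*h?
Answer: 33645/7365821 + 2*I*√1414/7365821 ≈ 0.0045677 + 1.021e-5*I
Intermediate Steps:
c(a, h) = h²
l(f, J) = J²*f²
v = 2*I*√1414 (v = 2*√(-4179 + 2765) = 2*√(-1414) = 2*(I*√1414) = 2*I*√1414 ≈ 75.206*I)
(33645 + v)/(E(y, c(14, 5)) + l(-118, -23)) = (33645 + 2*I*√1414)/(5² + (-23)²*(-118)²) = (33645 + 2*I*√1414)/(25 + 529*13924) = (33645 + 2*I*√1414)/(25 + 7365796) = (33645 + 2*I*√1414)/7365821 = (33645 + 2*I*√1414)*(1/7365821) = 33645/7365821 + 2*I*√1414/7365821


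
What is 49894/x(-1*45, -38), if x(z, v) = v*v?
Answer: 1313/38 ≈ 34.553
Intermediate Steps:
x(z, v) = v²
49894/x(-1*45, -38) = 49894/((-38)²) = 49894/1444 = 49894*(1/1444) = 1313/38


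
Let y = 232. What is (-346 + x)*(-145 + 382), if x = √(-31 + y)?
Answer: -82002 + 237*√201 ≈ -78642.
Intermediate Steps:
x = √201 (x = √(-31 + 232) = √201 ≈ 14.177)
(-346 + x)*(-145 + 382) = (-346 + √201)*(-145 + 382) = (-346 + √201)*237 = -82002 + 237*√201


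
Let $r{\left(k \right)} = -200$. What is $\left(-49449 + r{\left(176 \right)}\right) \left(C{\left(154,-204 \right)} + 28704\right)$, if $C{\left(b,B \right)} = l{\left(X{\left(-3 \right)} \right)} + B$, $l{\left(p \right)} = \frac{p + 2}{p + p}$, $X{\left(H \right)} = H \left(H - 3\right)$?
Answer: $- \frac{12735216745}{9} \approx -1.415 \cdot 10^{9}$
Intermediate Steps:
$X{\left(H \right)} = H \left(-3 + H\right)$
$l{\left(p \right)} = \frac{2 + p}{2 p}$
$C{\left(b,B \right)} = \frac{5}{9} + B$ ($C{\left(b,B \right)} = \frac{2 - 3 \left(-3 - 3\right)}{2 \left(- 3 \left(-3 - 3\right)\right)} + B = \frac{2 - -18}{2 \left(\left(-3\right) \left(-6\right)\right)} + B = \frac{2 + 18}{2 \cdot 18} + B = \frac{1}{2} \cdot \frac{1}{18} \cdot 20 + B = \frac{5}{9} + B$)
$\left(-49449 + r{\left(176 \right)}\right) \left(C{\left(154,-204 \right)} + 28704\right) = \left(-49449 - 200\right) \left(\left(\frac{5}{9} - 204\right) + 28704\right) = - 49649 \left(- \frac{1831}{9} + 28704\right) = \left(-49649\right) \frac{256505}{9} = - \frac{12735216745}{9}$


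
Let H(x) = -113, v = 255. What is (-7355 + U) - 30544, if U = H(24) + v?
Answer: -37757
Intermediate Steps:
U = 142 (U = -113 + 255 = 142)
(-7355 + U) - 30544 = (-7355 + 142) - 30544 = -7213 - 30544 = -37757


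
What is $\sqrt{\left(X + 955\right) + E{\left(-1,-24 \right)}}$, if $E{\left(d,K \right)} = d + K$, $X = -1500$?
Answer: $i \sqrt{570} \approx 23.875 i$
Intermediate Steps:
$E{\left(d,K \right)} = K + d$
$\sqrt{\left(X + 955\right) + E{\left(-1,-24 \right)}} = \sqrt{\left(-1500 + 955\right) - 25} = \sqrt{-545 - 25} = \sqrt{-570} = i \sqrt{570}$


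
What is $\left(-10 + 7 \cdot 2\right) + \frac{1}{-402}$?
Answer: $\frac{1607}{402} \approx 3.9975$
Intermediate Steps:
$\left(-10 + 7 \cdot 2\right) + \frac{1}{-402} = \left(-10 + 14\right) - \frac{1}{402} = 4 - \frac{1}{402} = \frac{1607}{402}$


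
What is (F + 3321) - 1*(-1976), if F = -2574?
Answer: 2723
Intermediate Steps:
(F + 3321) - 1*(-1976) = (-2574 + 3321) - 1*(-1976) = 747 + 1976 = 2723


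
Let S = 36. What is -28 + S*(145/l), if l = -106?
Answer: -4094/53 ≈ -77.245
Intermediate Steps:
-28 + S*(145/l) = -28 + 36*(145/(-106)) = -28 + 36*(145*(-1/106)) = -28 + 36*(-145/106) = -28 - 2610/53 = -4094/53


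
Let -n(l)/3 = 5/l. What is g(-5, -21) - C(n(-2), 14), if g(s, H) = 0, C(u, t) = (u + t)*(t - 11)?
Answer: -129/2 ≈ -64.500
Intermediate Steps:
n(l) = -15/l
C(u, t) = (-11 + t)*(t + u) (C(u, t) = (t + u)*(-11 + t) = (-11 + t)*(t + u))
g(-5, -21) - C(n(-2), 14) = 0 - (14² - 11*14 - (-165)/(-2) + 14*(-15/(-2))) = 0 - (196 - 154 - (-165)*(-1)/2 + 14*(-15*(-½))) = 0 - (196 - 154 - 11*15/2 + 14*(15/2)) = 0 - (196 - 154 - 165/2 + 105) = 0 - 1*129/2 = 0 - 129/2 = -129/2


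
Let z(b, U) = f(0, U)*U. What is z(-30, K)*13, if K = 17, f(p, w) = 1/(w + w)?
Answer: 13/2 ≈ 6.5000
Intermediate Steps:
f(p, w) = 1/(2*w)
z(b, U) = ½ (z(b, U) = (1/(2*U))*U = ½)
z(-30, K)*13 = (½)*13 = 13/2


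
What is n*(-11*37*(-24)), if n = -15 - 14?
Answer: -283272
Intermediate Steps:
n = -29
n*(-11*37*(-24)) = -29*(-11*37)*(-24) = -(-11803)*(-24) = -29*9768 = -283272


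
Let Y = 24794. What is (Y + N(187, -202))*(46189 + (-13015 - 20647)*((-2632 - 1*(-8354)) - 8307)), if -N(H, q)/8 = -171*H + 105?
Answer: 24357464154430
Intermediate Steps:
N(H, q) = -840 + 1368*H (N(H, q) = -8*(-171*H + 105) = -8*(105 - 171*H) = -840 + 1368*H)
(Y + N(187, -202))*(46189 + (-13015 - 20647)*((-2632 - 1*(-8354)) - 8307)) = (24794 + (-840 + 1368*187))*(46189 + (-13015 - 20647)*((-2632 - 1*(-8354)) - 8307)) = (24794 + (-840 + 255816))*(46189 - 33662*((-2632 + 8354) - 8307)) = (24794 + 254976)*(46189 - 33662*(5722 - 8307)) = 279770*(46189 - 33662*(-2585)) = 279770*(46189 + 87016270) = 279770*87062459 = 24357464154430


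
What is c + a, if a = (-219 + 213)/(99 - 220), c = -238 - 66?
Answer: -36778/121 ≈ -303.95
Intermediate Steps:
c = -304
a = 6/121 (a = -6/(-121) = -6*(-1/121) = 6/121 ≈ 0.049587)
c + a = -304 + 6/121 = -36778/121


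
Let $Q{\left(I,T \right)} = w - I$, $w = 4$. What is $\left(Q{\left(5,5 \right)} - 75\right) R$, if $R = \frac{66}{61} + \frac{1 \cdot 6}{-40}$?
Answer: $- \frac{21603}{305} \approx -70.829$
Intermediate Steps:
$Q{\left(I,T \right)} = 4 - I$
$R = \frac{1137}{1220}$ ($R = 66 \cdot \frac{1}{61} + 6 \left(- \frac{1}{40}\right) = \frac{66}{61} - \frac{3}{20} = \frac{1137}{1220} \approx 0.93197$)
$\left(Q{\left(5,5 \right)} - 75\right) R = \left(\left(4 - 5\right) - 75\right) \frac{1137}{1220} = \left(-1 - 75\right) \frac{1137}{1220} = \left(-76\right) \frac{1137}{1220} = - \frac{21603}{305}$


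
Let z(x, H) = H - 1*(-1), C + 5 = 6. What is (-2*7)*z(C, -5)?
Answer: 56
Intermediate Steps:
C = 1 (C = -5 + 6 = 1)
z(x, H) = 1 + H (z(x, H) = H + 1 = 1 + H)
(-2*7)*z(C, -5) = (-2*7)*(1 - 5) = -14*(-4) = 56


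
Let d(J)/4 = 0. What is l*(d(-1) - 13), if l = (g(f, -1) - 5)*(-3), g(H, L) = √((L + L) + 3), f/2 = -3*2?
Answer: -156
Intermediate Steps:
f = -12 (f = 2*(-3*2) = 2*(-6) = -12)
d(J) = 0 (d(J) = 4*0 = 0)
g(H, L) = √(3 + 2*L) (g(H, L) = √(2*L + 3) = √(3 + 2*L))
l = 12 (l = (√(3 + 2*(-1)) - 5)*(-3) = (√(3 - 2) - 5)*(-3) = (√1 - 5)*(-3) = (1 - 5)*(-3) = -4*(-3) = 12)
l*(d(-1) - 13) = 12*(0 - 13) = 12*(-13) = -156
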